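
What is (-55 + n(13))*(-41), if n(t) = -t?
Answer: 2788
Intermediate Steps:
(-55 + n(13))*(-41) = (-55 - 1*13)*(-41) = (-55 - 13)*(-41) = -68*(-41) = 2788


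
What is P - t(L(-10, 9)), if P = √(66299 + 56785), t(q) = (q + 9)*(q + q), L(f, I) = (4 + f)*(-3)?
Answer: -972 + 6*√3419 ≈ -621.17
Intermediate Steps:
L(f, I) = -12 - 3*f
t(q) = 2*q*(9 + q) (t(q) = (9 + q)*(2*q) = 2*q*(9 + q))
P = 6*√3419 (P = √123084 = 6*√3419 ≈ 350.83)
P - t(L(-10, 9)) = 6*√3419 - 2*(-12 - 3*(-10))*(9 + (-12 - 3*(-10))) = 6*√3419 - 2*(-12 + 30)*(9 + (-12 + 30)) = 6*√3419 - 2*18*(9 + 18) = 6*√3419 - 2*18*27 = 6*√3419 - 1*972 = 6*√3419 - 972 = -972 + 6*√3419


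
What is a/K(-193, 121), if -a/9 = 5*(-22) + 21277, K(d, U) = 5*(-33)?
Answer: 63501/55 ≈ 1154.6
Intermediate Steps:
K(d, U) = -165
a = -190503 (a = -9*(5*(-22) + 21277) = -9*(-110 + 21277) = -9*21167 = -190503)
a/K(-193, 121) = -190503/(-165) = -190503*(-1/165) = 63501/55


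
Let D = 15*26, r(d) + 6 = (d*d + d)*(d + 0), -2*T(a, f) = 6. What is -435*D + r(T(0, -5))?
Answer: -169674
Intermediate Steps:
T(a, f) = -3 (T(a, f) = -½*6 = -3)
r(d) = -6 + d*(d + d²) (r(d) = -6 + (d*d + d)*(d + 0) = -6 + (d² + d)*d = -6 + (d + d²)*d = -6 + d*(d + d²))
D = 390
-435*D + r(T(0, -5)) = -435*390 + (-6 + (-3)² + (-3)³) = -169650 + (-6 + 9 - 27) = -169650 - 24 = -169674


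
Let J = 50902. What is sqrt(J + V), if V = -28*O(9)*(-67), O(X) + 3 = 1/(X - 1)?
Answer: 3*sqrt(20226)/2 ≈ 213.33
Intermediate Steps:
O(X) = -3 + 1/(-1 + X) (O(X) = -3 + 1/(X - 1) = -3 + 1/(-1 + X))
V = -10787/2 (V = -28*(4 - 3*9)/(-1 + 9)*(-67) = -28*(4 - 27)/8*(-67) = -7*(-23)/2*(-67) = -28*(-23/8)*(-67) = (161/2)*(-67) = -10787/2 ≈ -5393.5)
sqrt(J + V) = sqrt(50902 - 10787/2) = sqrt(91017/2) = 3*sqrt(20226)/2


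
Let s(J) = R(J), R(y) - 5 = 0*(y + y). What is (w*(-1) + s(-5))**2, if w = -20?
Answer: 625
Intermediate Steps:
R(y) = 5 (R(y) = 5 + 0*(y + y) = 5 + 0*(2*y) = 5 + 0 = 5)
s(J) = 5
(w*(-1) + s(-5))**2 = (-20*(-1) + 5)**2 = (20 + 5)**2 = 25**2 = 625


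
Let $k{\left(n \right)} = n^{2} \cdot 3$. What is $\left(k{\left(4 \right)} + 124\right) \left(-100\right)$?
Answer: $-17200$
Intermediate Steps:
$k{\left(n \right)} = 3 n^{2}$
$\left(k{\left(4 \right)} + 124\right) \left(-100\right) = \left(3 \cdot 4^{2} + 124\right) \left(-100\right) = \left(3 \cdot 16 + 124\right) \left(-100\right) = \left(48 + 124\right) \left(-100\right) = 172 \left(-100\right) = -17200$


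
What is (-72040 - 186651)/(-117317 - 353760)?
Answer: 258691/471077 ≈ 0.54915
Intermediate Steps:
(-72040 - 186651)/(-117317 - 353760) = -258691/(-471077) = -258691*(-1/471077) = 258691/471077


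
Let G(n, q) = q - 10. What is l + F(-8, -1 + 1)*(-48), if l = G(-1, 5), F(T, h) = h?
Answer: -5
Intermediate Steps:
G(n, q) = -10 + q
l = -5 (l = -10 + 5 = -5)
l + F(-8, -1 + 1)*(-48) = -5 + (-1 + 1)*(-48) = -5 + 0*(-48) = -5 + 0 = -5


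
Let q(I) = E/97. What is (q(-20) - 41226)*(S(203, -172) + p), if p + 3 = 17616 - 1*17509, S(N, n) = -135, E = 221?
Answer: 123959731/97 ≈ 1.2779e+6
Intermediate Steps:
q(I) = 221/97
p = 104 (p = -3 + (17616 - 1*17509) = -3 + (17616 - 17509) = -3 + 107 = 104)
(q(-20) - 41226)*(S(203, -172) + p) = (221/97 - 41226)*(-135 + 104) = -3998701/97*(-31) = 123959731/97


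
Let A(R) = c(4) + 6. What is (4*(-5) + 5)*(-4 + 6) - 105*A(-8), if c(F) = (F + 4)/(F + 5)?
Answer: -2260/3 ≈ -753.33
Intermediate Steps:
c(F) = (4 + F)/(5 + F)
A(R) = 62/9 (A(R) = (4 + 4)/(5 + 4) + 6 = 8/9 + 6 = 62/9)
(4*(-5) + 5)*(-4 + 6) - 105*A(-8) = (4*(-5) + 5)*(-4 + 6) - 105*62/9 = (-20 + 5)*2 - 2170/3 = -15*2 - 2170/3 = -30 - 2170/3 = -2260/3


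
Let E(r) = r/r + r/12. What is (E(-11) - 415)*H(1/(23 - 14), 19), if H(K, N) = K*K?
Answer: -4979/972 ≈ -5.1224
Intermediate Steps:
E(r) = 1 + r/12 (E(r) = 1 + r*(1/12) = 1 + r/12)
H(K, N) = K**2
(E(-11) - 415)*H(1/(23 - 14), 19) = ((1 + (1/12)*(-11)) - 415)*(1/(23 - 14))**2 = ((1 - 11/12) - 415)*(1/9)**2 = (1/12 - 415)*(1/9)**2 = -4979/12*1/81 = -4979/972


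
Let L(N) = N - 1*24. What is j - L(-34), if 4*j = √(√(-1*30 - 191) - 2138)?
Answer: 58 + √(-2138 + I*√221)/4 ≈ 58.04 + 11.56*I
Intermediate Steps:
L(N) = -24 + N (L(N) = N - 24 = -24 + N)
j = √(-2138 + I*√221)/4 (j = √(√(-1*30 - 191) - 2138)/4 = √(√(-30 - 191) - 2138)/4 = √(√(-221) - 2138)/4 = √(I*√221 - 2138)/4 = √(-2138 + I*√221)/4 ≈ 0.040188 + 11.56*I)
j - L(-34) = √(-2138 + I*√221)/4 - (-24 - 34) = √(-2138 + I*√221)/4 - 1*(-58) = √(-2138 + I*√221)/4 + 58 = 58 + √(-2138 + I*√221)/4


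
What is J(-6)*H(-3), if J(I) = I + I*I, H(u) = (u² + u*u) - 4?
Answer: 420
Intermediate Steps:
H(u) = -4 + 2*u² (H(u) = (u² + u²) - 4 = 2*u² - 4 = -4 + 2*u²)
J(I) = I + I²
J(-6)*H(-3) = (-6*(1 - 6))*(-4 + 2*(-3)²) = (-6*(-5))*(-4 + 2*9) = 30*(-4 + 18) = 30*14 = 420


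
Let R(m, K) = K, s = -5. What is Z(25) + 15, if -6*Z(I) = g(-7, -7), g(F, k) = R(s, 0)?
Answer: 15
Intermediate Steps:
g(F, k) = 0
Z(I) = 0 (Z(I) = -⅙*0 = 0)
Z(25) + 15 = 0 + 15 = 15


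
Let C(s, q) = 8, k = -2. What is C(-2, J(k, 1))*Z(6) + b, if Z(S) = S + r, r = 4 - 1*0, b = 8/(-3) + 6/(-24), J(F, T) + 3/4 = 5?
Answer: 925/12 ≈ 77.083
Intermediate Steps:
J(F, T) = 17/4 (J(F, T) = -¾ + 5 = 17/4)
b = -35/12 (b = 8*(-⅓) + 6*(-1/24) = -8/3 - ¼ = -35/12 ≈ -2.9167)
r = 4 (r = 4 + 0 = 4)
Z(S) = 4 + S (Z(S) = S + 4 = 4 + S)
C(-2, J(k, 1))*Z(6) + b = 8*(4 + 6) - 35/12 = 8*10 - 35/12 = 80 - 35/12 = 925/12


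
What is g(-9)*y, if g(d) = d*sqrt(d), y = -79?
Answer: 2133*I ≈ 2133.0*I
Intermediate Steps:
g(d) = d**(3/2)
g(-9)*y = (-9)**(3/2)*(-79) = -27*I*(-79) = 2133*I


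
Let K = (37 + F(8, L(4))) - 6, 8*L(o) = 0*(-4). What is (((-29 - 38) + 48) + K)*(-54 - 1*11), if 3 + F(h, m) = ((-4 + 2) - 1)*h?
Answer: 975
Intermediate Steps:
L(o) = 0 (L(o) = (0*(-4))/8 = (⅛)*0 = 0)
F(h, m) = -3 - 3*h (F(h, m) = -3 + ((-4 + 2) - 1)*h = -3 + (-2 - 1)*h = -3 - 3*h)
K = 4 (K = (37 + (-3 - 3*8)) - 6 = (37 + (-3 - 24)) - 6 = (37 - 27) - 6 = 10 - 6 = 4)
(((-29 - 38) + 48) + K)*(-54 - 1*11) = (((-29 - 38) + 48) + 4)*(-54 - 1*11) = ((-67 + 48) + 4)*(-54 - 11) = (-19 + 4)*(-65) = -15*(-65) = 975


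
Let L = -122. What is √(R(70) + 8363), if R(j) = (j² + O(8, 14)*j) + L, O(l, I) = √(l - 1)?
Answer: √(13141 + 70*√7) ≈ 115.44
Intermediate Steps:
O(l, I) = √(-1 + l)
R(j) = -122 + j² + j*√7 (R(j) = (j² + √(-1 + 8)*j) - 122 = (j² + √7*j) - 122 = (j² + j*√7) - 122 = -122 + j² + j*√7)
√(R(70) + 8363) = √((-122 + 70² + 70*√7) + 8363) = √((-122 + 4900 + 70*√7) + 8363) = √((4778 + 70*√7) + 8363) = √(13141 + 70*√7)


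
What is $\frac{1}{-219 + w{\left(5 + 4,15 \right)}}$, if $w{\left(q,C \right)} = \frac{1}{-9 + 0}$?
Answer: $- \frac{9}{1972} \approx -0.0045639$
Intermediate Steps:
$w{\left(q,C \right)} = - \frac{1}{9}$ ($w{\left(q,C \right)} = \frac{1}{-9} = - \frac{1}{9}$)
$\frac{1}{-219 + w{\left(5 + 4,15 \right)}} = \frac{1}{-219 - \frac{1}{9}} = \frac{1}{- \frac{1972}{9}} = - \frac{9}{1972}$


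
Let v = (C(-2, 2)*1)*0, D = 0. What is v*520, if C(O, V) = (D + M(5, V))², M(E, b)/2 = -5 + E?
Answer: 0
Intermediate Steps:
M(E, b) = -10 + 2*E (M(E, b) = 2*(-5 + E) = -10 + 2*E)
C(O, V) = 0 (C(O, V) = (0 + (-10 + 2*5))² = (0 + (-10 + 10))² = (0 + 0)² = 0² = 0)
v = 0 (v = (0*1)*0 = 0*0 = 0)
v*520 = 0*520 = 0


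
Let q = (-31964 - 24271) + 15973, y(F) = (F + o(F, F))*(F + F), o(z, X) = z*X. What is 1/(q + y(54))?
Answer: 1/280498 ≈ 3.5651e-6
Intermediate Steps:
o(z, X) = X*z
y(F) = 2*F*(F + F**2) (y(F) = (F + F*F)*(F + F) = (F + F**2)*(2*F) = 2*F*(F + F**2))
q = -40262 (q = -56235 + 15973 = -40262)
1/(q + y(54)) = 1/(-40262 + 2*54**2*(1 + 54)) = 1/(-40262 + 2*2916*55) = 1/(-40262 + 320760) = 1/280498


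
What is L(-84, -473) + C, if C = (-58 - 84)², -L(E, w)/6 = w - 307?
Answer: 24844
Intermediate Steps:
L(E, w) = 1842 - 6*w (L(E, w) = -6*(w - 307) = -6*(-307 + w) = 1842 - 6*w)
C = 20164 (C = (-142)² = 20164)
L(-84, -473) + C = (1842 - 6*(-473)) + 20164 = (1842 + 2838) + 20164 = 4680 + 20164 = 24844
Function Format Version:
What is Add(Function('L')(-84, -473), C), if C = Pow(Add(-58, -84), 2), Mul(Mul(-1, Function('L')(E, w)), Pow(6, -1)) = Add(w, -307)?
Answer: 24844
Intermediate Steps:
Function('L')(E, w) = Add(1842, Mul(-6, w)) (Function('L')(E, w) = Mul(-6, Add(w, -307)) = Mul(-6, Add(-307, w)) = Add(1842, Mul(-6, w)))
C = 20164 (C = Pow(-142, 2) = 20164)
Add(Function('L')(-84, -473), C) = Add(Add(1842, Mul(-6, -473)), 20164) = Add(Add(1842, 2838), 20164) = Add(4680, 20164) = 24844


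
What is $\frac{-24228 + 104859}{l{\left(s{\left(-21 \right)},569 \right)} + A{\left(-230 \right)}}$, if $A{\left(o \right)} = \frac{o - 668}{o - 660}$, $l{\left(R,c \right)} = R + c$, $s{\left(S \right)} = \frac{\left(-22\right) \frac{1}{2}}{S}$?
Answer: $\frac{753496695}{5331629} \approx 141.33$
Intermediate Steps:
$s{\left(S \right)} = - \frac{11}{S}$ ($s{\left(S \right)} = \frac{\left(-22\right) \frac{1}{2}}{S} = - \frac{11}{S}$)
$A{\left(o \right)} = \frac{-668 + o}{-660 + o}$
$\frac{-24228 + 104859}{l{\left(s{\left(-21 \right)},569 \right)} + A{\left(-230 \right)}} = \frac{-24228 + 104859}{\left(- \frac{11}{-21} + 569\right) + \frac{-668 - 230}{-660 - 230}} = \frac{80631}{\left(\left(-11\right) \left(- \frac{1}{21}\right) + 569\right) + \frac{1}{-890} \left(-898\right)} = \frac{80631}{\left(\frac{11}{21} + 569\right) - - \frac{449}{445}} = \frac{80631}{\frac{11960}{21} + \frac{449}{445}} = \frac{80631}{\frac{5331629}{9345}} = 80631 \cdot \frac{9345}{5331629} = \frac{753496695}{5331629}$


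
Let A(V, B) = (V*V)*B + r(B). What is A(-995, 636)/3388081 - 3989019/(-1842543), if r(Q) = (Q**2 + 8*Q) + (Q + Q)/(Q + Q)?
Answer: 391479289470298/2080894976661 ≈ 188.13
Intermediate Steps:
r(Q) = 1 + Q**2 + 8*Q (r(Q) = (Q**2 + 8*Q) + (2*Q)/((2*Q)) = (Q**2 + 8*Q) + (2*Q)*(1/(2*Q)) = (Q**2 + 8*Q) + 1 = 1 + Q**2 + 8*Q)
A(V, B) = 1 + B**2 + 8*B + B*V**2 (A(V, B) = (V*V)*B + (1 + B**2 + 8*B) = V**2*B + (1 + B**2 + 8*B) = B*V**2 + (1 + B**2 + 8*B) = 1 + B**2 + 8*B + B*V**2)
A(-995, 636)/3388081 - 3989019/(-1842543) = (1 + 636**2 + 8*636 + 636*(-995)**2)/3388081 - 3989019/(-1842543) = (1 + 404496 + 5088 + 636*990025)*(1/3388081) - 3989019*(-1/1842543) = (1 + 404496 + 5088 + 629655900)*(1/3388081) + 1329673/614181 = 630065485*(1/3388081) + 1329673/614181 = 630065485/3388081 + 1329673/614181 = 391479289470298/2080894976661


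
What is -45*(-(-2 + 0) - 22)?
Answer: 900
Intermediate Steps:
-45*(-(-2 + 0) - 22) = -45*(-1*(-2) - 22) = -45*(2 - 22) = -45*(-20) = 900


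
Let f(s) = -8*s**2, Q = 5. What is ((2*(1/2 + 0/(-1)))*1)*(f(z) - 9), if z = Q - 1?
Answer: -137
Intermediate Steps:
z = 4 (z = 5 - 1 = 4)
f(s) = -8*s**2
((2*(1/2 + 0/(-1)))*1)*(f(z) - 9) = ((2*(1/2 + 0/(-1)))*1)*(-8*4**2 - 9) = ((2*(1*(1/2) + 0*(-1)))*1)*(-8*16 - 9) = ((2*(1/2 + 0))*1)*(-128 - 9) = ((2*(1/2))*1)*(-137) = (1*1)*(-137) = 1*(-137) = -137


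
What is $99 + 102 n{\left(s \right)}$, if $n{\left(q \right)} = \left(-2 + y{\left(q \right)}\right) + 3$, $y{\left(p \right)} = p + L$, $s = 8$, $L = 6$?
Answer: $1629$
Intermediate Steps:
$y{\left(p \right)} = 6 + p$ ($y{\left(p \right)} = p + 6 = 6 + p$)
$n{\left(q \right)} = 7 + q$ ($n{\left(q \right)} = \left(-2 + \left(6 + q\right)\right) + 3 = \left(4 + q\right) + 3 = 7 + q$)
$99 + 102 n{\left(s \right)} = 99 + 102 \left(7 + 8\right) = 99 + 102 \cdot 15 = 99 + 1530 = 1629$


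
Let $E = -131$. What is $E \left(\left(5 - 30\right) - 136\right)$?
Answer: $21091$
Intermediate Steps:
$E \left(\left(5 - 30\right) - 136\right) = - 131 \left(\left(5 - 30\right) - 136\right) = - 131 \left(-25 - 136\right) = \left(-131\right) \left(-161\right) = 21091$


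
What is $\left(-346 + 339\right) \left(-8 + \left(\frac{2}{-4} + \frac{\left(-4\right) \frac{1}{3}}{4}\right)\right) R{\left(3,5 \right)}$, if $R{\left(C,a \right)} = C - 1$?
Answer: $\frac{371}{3} \approx 123.67$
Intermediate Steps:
$R{\left(C,a \right)} = -1 + C$ ($R{\left(C,a \right)} = C - 1 = -1 + C$)
$\left(-346 + 339\right) \left(-8 + \left(\frac{2}{-4} + \frac{\left(-4\right) \frac{1}{3}}{4}\right)\right) R{\left(3,5 \right)} = \left(-346 + 339\right) \left(-8 + \left(\frac{2}{-4} + \frac{\left(-4\right) \frac{1}{3}}{4}\right)\right) \left(-1 + 3\right) = - 7 \left(-8 + \left(2 \left(- \frac{1}{4}\right) + \left(-4\right) \frac{1}{3} \cdot \frac{1}{4}\right)\right) 2 = - 7 \left(-8 - \frac{5}{6}\right) 2 = - 7 \left(\left(- \frac{53}{6}\right) 2\right) = \left(-7\right) \left(- \frac{53}{3}\right) = \frac{371}{3}$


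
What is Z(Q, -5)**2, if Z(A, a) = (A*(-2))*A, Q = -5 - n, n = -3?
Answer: 64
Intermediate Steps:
Q = -2 (Q = -5 - 1*(-3) = -5 + 3 = -2)
Z(A, a) = -2*A**2 (Z(A, a) = (-2*A)*A = -2*A**2)
Z(Q, -5)**2 = (-2*(-2)**2)**2 = (-2*4)**2 = (-8)**2 = 64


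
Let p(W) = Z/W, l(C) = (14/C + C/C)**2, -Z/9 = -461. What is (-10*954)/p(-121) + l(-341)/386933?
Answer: 5770796608043249/20741752795753 ≈ 278.22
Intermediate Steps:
Z = 4149 (Z = -9*(-461) = 4149)
l(C) = (1 + 14/C)**2 (l(C) = (14/C + 1)**2 = (1 + 14/C)**2)
p(W) = 4149/W
(-10*954)/p(-121) + l(-341)/386933 = (-10*954)/((4149/(-121))) + ((14 - 341)**2/(-341)**2)/386933 = -9540/(4149*(-1/121)) + ((1/116281)*(-327)**2)*(1/386933) = -9540/(-4149/121) + ((1/116281)*106929)*(1/386933) = -9540*(-121/4149) + (106929/116281)*(1/386933) = 128260/461 + 106929/44992956173 = 5770796608043249/20741752795753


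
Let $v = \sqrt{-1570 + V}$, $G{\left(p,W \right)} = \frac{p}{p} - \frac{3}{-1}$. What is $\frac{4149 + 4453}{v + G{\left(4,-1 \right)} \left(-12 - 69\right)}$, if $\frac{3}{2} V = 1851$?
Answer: $- \frac{116127}{4388} - \frac{4301 i \sqrt{21}}{13164} \approx -26.465 - 1.4972 i$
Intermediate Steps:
$V = 1234$ ($V = \frac{2}{3} \cdot 1851 = 1234$)
$G{\left(p,W \right)} = 4$ ($G{\left(p,W \right)} = 1 - -3 = 1 + 3 = 4$)
$v = 4 i \sqrt{21}$ ($v = \sqrt{-1570 + 1234} = \sqrt{-336} = 4 i \sqrt{21} \approx 18.33 i$)
$\frac{4149 + 4453}{v + G{\left(4,-1 \right)} \left(-12 - 69\right)} = \frac{4149 + 4453}{4 i \sqrt{21} + 4 \left(-12 - 69\right)} = \frac{8602}{4 i \sqrt{21} + 4 \left(-12 - 69\right)} = \frac{8602}{4 i \sqrt{21} + 4 \left(-81\right)} = \frac{8602}{4 i \sqrt{21} - 324} = \frac{8602}{-324 + 4 i \sqrt{21}}$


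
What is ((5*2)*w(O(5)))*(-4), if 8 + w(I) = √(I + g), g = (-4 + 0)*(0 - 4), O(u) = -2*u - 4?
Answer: 320 - 40*√2 ≈ 263.43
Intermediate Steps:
O(u) = -4 - 2*u
g = 16 (g = -4*(-4) = 16)
w(I) = -8 + √(16 + I) (w(I) = -8 + √(I + 16) = -8 + √(16 + I))
((5*2)*w(O(5)))*(-4) = ((5*2)*(-8 + √(16 + (-4 - 2*5))))*(-4) = (10*(-8 + √(16 + (-4 - 10))))*(-4) = (10*(-8 + √(16 - 14)))*(-4) = (10*(-8 + √2))*(-4) = (-80 + 10*√2)*(-4) = 320 - 40*√2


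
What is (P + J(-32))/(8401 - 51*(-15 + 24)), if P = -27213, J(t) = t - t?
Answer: -27213/7942 ≈ -3.4265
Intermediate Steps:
J(t) = 0
(P + J(-32))/(8401 - 51*(-15 + 24)) = (-27213 + 0)/(8401 - 51*(-15 + 24)) = -27213/(8401 - 51*9) = -27213/(8401 - 459) = -27213/7942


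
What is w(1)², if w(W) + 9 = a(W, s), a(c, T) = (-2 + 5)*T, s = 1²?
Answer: 36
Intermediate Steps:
s = 1
a(c, T) = 3*T
w(W) = -6 (w(W) = -9 + 3*1 = -9 + 3 = -6)
w(1)² = (-6)² = 36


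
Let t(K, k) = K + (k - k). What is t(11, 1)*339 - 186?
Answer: 3543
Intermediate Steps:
t(K, k) = K (t(K, k) = K + 0 = K)
t(11, 1)*339 - 186 = 11*339 - 186 = 3729 - 186 = 3543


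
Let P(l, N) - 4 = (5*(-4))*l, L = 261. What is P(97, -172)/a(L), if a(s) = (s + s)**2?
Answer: -484/68121 ≈ -0.0071050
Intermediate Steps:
a(s) = 4*s**2 (a(s) = (2*s)**2 = 4*s**2)
P(l, N) = 4 - 20*l (P(l, N) = 4 + (5*(-4))*l = 4 - 20*l)
P(97, -172)/a(L) = (4 - 20*97)/((4*261**2)) = (4 - 1940)/((4*68121)) = -1936/272484 = -1936*1/272484 = -484/68121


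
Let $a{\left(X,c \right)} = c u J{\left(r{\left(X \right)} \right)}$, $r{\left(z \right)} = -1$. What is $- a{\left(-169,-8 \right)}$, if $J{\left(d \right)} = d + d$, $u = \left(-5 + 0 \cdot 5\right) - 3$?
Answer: $128$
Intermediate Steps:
$u = -8$ ($u = \left(-5 + 0\right) - 3 = -5 - 3 = -8$)
$J{\left(d \right)} = 2 d$
$a{\left(X,c \right)} = 16 c$ ($a{\left(X,c \right)} = c \left(-8\right) 2 \left(-1\right) = - 8 c \left(-2\right) = 16 c$)
$- a{\left(-169,-8 \right)} = - 16 \left(-8\right) = \left(-1\right) \left(-128\right) = 128$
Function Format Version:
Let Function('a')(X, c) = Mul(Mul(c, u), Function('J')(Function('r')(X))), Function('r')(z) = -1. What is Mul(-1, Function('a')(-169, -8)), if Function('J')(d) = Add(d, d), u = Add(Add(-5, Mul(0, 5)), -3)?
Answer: 128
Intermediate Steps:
u = -8 (u = Add(Add(-5, 0), -3) = Add(-5, -3) = -8)
Function('J')(d) = Mul(2, d)
Function('a')(X, c) = Mul(16, c) (Function('a')(X, c) = Mul(Mul(c, -8), Mul(2, -1)) = Mul(Mul(-8, c), -2) = Mul(16, c))
Mul(-1, Function('a')(-169, -8)) = Mul(-1, Mul(16, -8)) = Mul(-1, -128) = 128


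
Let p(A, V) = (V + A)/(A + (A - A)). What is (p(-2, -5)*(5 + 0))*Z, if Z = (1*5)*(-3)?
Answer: -525/2 ≈ -262.50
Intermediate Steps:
p(A, V) = (A + V)/A (p(A, V) = (A + V)/(A + 0) = (A + V)/A)
Z = -15 (Z = 5*(-3) = -15)
(p(-2, -5)*(5 + 0))*Z = (((-2 - 5)/(-2))*(5 + 0))*(-15) = (-½*(-7)*5)*(-15) = ((7/2)*5)*(-15) = (35/2)*(-15) = -525/2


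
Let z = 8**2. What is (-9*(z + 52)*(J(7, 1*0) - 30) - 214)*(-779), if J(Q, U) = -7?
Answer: -29924506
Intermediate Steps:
z = 64
(-9*(z + 52)*(J(7, 1*0) - 30) - 214)*(-779) = (-9*(64 + 52)*(-7 - 30) - 214)*(-779) = (-1044*(-37) - 214)*(-779) = (-9*(-4292) - 214)*(-779) = (38628 - 214)*(-779) = 38414*(-779) = -29924506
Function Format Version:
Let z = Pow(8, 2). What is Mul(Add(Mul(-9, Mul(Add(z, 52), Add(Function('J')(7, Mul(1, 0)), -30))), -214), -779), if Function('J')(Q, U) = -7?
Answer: -29924506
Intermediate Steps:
z = 64
Mul(Add(Mul(-9, Mul(Add(z, 52), Add(Function('J')(7, Mul(1, 0)), -30))), -214), -779) = Mul(Add(Mul(-9, Mul(Add(64, 52), Add(-7, -30))), -214), -779) = Mul(Add(Mul(-9, Mul(116, -37)), -214), -779) = Mul(Add(Mul(-9, -4292), -214), -779) = Mul(Add(38628, -214), -779) = Mul(38414, -779) = -29924506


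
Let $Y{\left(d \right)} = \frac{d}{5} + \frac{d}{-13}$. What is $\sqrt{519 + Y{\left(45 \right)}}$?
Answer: $\frac{\sqrt{88647}}{13} \approx 22.903$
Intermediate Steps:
$Y{\left(d \right)} = \frac{8 d}{65}$ ($Y{\left(d \right)} = d \frac{1}{5} + d \left(- \frac{1}{13}\right) = \frac{d}{5} - \frac{d}{13} = \frac{8 d}{65}$)
$\sqrt{519 + Y{\left(45 \right)}} = \sqrt{519 + \frac{8}{65} \cdot 45} = \sqrt{519 + \frac{72}{13}} = \sqrt{\frac{6819}{13}} = \frac{\sqrt{88647}}{13}$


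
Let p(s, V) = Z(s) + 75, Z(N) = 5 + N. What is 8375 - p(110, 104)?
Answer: 8185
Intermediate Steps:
p(s, V) = 80 + s (p(s, V) = (5 + s) + 75 = 80 + s)
8375 - p(110, 104) = 8375 - (80 + 110) = 8375 - 1*190 = 8375 - 190 = 8185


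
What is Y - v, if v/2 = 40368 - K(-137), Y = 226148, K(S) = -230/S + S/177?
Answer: 3526139470/24249 ≈ 1.4541e+5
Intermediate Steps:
K(S) = -230/S + S/177 (K(S) = -230/S + S*(1/177) = -230/S + S/177)
v = 1957723382/24249 (v = 2*(40368 - (-230/(-137) + (1/177)*(-137))) = 2*(40368 - (-230*(-1/137) - 137/177)) = 2*(40368 - (230/137 - 137/177)) = 2*(40368 - 1*21941/24249) = 2*(40368 - 21941/24249) = 2*(978861691/24249) = 1957723382/24249 ≈ 80734.)
Y - v = 226148 - 1*1957723382/24249 = 226148 - 1957723382/24249 = 3526139470/24249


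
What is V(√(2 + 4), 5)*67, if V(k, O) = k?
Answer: 67*√6 ≈ 164.12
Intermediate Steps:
V(√(2 + 4), 5)*67 = √(2 + 4)*67 = √6*67 = 67*√6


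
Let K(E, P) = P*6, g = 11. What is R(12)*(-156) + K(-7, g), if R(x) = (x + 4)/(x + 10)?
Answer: -522/11 ≈ -47.455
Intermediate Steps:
K(E, P) = 6*P
R(x) = (4 + x)/(10 + x)
R(12)*(-156) + K(-7, g) = ((4 + 12)/(10 + 12))*(-156) + 6*11 = (16/22)*(-156) + 66 = ((1/22)*16)*(-156) + 66 = (8/11)*(-156) + 66 = -1248/11 + 66 = -522/11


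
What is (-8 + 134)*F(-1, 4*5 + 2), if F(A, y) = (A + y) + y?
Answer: 5418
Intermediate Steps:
F(A, y) = A + 2*y
(-8 + 134)*F(-1, 4*5 + 2) = (-8 + 134)*(-1 + 2*(4*5 + 2)) = 126*(-1 + 2*(20 + 2)) = 126*(-1 + 2*22) = 126*(-1 + 44) = 126*43 = 5418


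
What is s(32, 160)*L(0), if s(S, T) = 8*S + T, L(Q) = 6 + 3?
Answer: 3744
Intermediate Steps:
L(Q) = 9
s(S, T) = T + 8*S
s(32, 160)*L(0) = (160 + 8*32)*9 = (160 + 256)*9 = 416*9 = 3744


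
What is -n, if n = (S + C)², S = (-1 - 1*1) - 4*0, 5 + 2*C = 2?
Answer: -49/4 ≈ -12.250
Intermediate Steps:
C = -3/2 (C = -5/2 + (½)*2 = -5/2 + 1 = -3/2 ≈ -1.5000)
S = -2 (S = (-1 - 1) + 0 = -2 + 0 = -2)
n = 49/4 (n = (-2 - 3/2)² = (-7/2)² = 49/4 ≈ 12.250)
-n = -1*49/4 = -49/4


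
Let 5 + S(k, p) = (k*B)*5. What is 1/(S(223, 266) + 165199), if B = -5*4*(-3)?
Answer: 1/232094 ≈ 4.3086e-6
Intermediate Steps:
B = 60 (B = -20*(-3) = 60)
S(k, p) = -5 + 300*k (S(k, p) = -5 + (k*60)*5 = -5 + (60*k)*5 = -5 + 300*k)
1/(S(223, 266) + 165199) = 1/((-5 + 300*223) + 165199) = 1/((-5 + 66900) + 165199) = 1/(66895 + 165199) = 1/232094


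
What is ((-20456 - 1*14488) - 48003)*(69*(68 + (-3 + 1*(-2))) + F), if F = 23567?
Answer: -2315382558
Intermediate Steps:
((-20456 - 1*14488) - 48003)*(69*(68 + (-3 + 1*(-2))) + F) = ((-20456 - 1*14488) - 48003)*(69*(68 + (-3 + 1*(-2))) + 23567) = ((-20456 - 14488) - 48003)*(69*(68 + (-3 - 2)) + 23567) = (-34944 - 48003)*(69*(68 - 5) + 23567) = -82947*(69*63 + 23567) = -82947*(4347 + 23567) = -82947*27914 = -2315382558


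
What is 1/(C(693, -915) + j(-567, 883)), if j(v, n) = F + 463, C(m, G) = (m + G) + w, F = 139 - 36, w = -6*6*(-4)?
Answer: 1/488 ≈ 0.0020492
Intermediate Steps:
w = 144 (w = -36*(-4) = 144)
F = 103
C(m, G) = 144 + G + m (C(m, G) = (m + G) + 144 = (G + m) + 144 = 144 + G + m)
j(v, n) = 566 (j(v, n) = 103 + 463 = 566)
1/(C(693, -915) + j(-567, 883)) = 1/((144 - 915 + 693) + 566) = 1/(-78 + 566) = 1/488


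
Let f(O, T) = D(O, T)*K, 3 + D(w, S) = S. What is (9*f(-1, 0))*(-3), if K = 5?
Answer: 405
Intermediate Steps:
D(w, S) = -3 + S
f(O, T) = -15 + 5*T (f(O, T) = (-3 + T)*5 = -15 + 5*T)
(9*f(-1, 0))*(-3) = (9*(-15 + 5*0))*(-3) = (9*(-15 + 0))*(-3) = (9*(-15))*(-3) = -135*(-3) = 405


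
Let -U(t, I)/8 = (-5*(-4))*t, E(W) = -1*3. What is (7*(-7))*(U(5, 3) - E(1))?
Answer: 39053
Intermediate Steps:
E(W) = -3
U(t, I) = -160*t (U(t, I) = -8*(-5*(-4))*t = -160*t)
(7*(-7))*(U(5, 3) - E(1)) = (7*(-7))*(-160*5 - 1*(-3)) = -49*(-800 + 3) = -49*(-797) = 39053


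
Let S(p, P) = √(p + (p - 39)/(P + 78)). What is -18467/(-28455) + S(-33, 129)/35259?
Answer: 18467/28455 + I*√17641/810957 ≈ 0.64899 + 0.00016378*I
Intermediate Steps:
S(p, P) = √(p + (-39 + p)/(78 + P))
-18467/(-28455) + S(-33, 129)/35259 = -18467/(-28455) + √((-39 - 33 - 33*(78 + 129))/(78 + 129))/35259 = -18467*(-1/28455) + √((-39 - 33 - 33*207)/207)*(1/35259) = 18467/28455 + √((-39 - 33 - 6831)/207)*(1/35259) = 18467/28455 + √((1/207)*(-6903))*(1/35259) = 18467/28455 + √(-767/23)*(1/35259) = 18467/28455 + (I*√17641/23)*(1/35259) = 18467/28455 + I*√17641/810957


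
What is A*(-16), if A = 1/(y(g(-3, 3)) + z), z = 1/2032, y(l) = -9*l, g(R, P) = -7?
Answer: -32512/128017 ≈ -0.25397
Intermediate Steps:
z = 1/2032 ≈ 0.00049213
A = 2032/128017 (A = 1/(-9*(-7) + 1/2032) = 1/(63 + 1/2032) = 1/(128017/2032) = 2032/128017 ≈ 0.015873)
A*(-16) = (2032/128017)*(-16) = -32512/128017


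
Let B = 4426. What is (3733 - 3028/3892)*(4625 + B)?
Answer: 4695467436/139 ≈ 3.3780e+7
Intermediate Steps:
(3733 - 3028/3892)*(4625 + B) = (3733 - 3028/3892)*(4625 + 4426) = (3733 - 3028*1/3892)*9051 = (3733 - 757/973)*9051 = (3631452/973)*9051 = 4695467436/139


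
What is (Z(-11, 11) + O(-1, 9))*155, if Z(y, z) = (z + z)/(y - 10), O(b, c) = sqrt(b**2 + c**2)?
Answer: -3410/21 + 155*sqrt(82) ≈ 1241.2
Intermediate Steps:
Z(y, z) = 2*z/(-10 + y) (Z(y, z) = (2*z)/(-10 + y) = 2*z/(-10 + y))
(Z(-11, 11) + O(-1, 9))*155 = (2*11/(-10 - 11) + sqrt((-1)**2 + 9**2))*155 = (2*11/(-21) + sqrt(1 + 81))*155 = (2*11*(-1/21) + sqrt(82))*155 = (-22/21 + sqrt(82))*155 = -3410/21 + 155*sqrt(82)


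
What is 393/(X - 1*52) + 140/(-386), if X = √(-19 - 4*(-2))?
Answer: -1378066/174665 - 131*I*√11/905 ≈ -7.8898 - 0.48009*I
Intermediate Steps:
X = I*√11 (X = √(-19 + 8) = √(-11) = I*√11 ≈ 3.3166*I)
393/(X - 1*52) + 140/(-386) = 393/(I*√11 - 1*52) + 140/(-386) = 393/(I*√11 - 52) + 140*(-1/386) = 393/(-52 + I*√11) - 70/193 = -70/193 + 393/(-52 + I*√11)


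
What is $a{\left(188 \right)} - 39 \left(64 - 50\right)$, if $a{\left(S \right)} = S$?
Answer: $-358$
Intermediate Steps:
$a{\left(188 \right)} - 39 \left(64 - 50\right) = 188 - 39 \left(64 - 50\right) = 188 - 546 = -358$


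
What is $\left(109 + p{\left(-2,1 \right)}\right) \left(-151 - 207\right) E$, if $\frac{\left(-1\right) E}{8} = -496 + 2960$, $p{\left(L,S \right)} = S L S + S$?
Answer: $762144768$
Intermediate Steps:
$p{\left(L,S \right)} = S + L S^{2}$ ($p{\left(L,S \right)} = L S S + S = L S^{2} + S = S + L S^{2}$)
$E = -19712$ ($E = - 8 \left(-496 + 2960\right) = \left(-8\right) 2464 = -19712$)
$\left(109 + p{\left(-2,1 \right)}\right) \left(-151 - 207\right) E = \left(109 + 1 \left(1 - 2\right)\right) \left(-151 - 207\right) \left(-19712\right) = \left(109 + 1 \left(1 - 2\right)\right) \left(-358\right) \left(-19712\right) = \left(109 + 1 \left(-1\right)\right) \left(-358\right) \left(-19712\right) = \left(109 - 1\right) \left(-358\right) \left(-19712\right) = 108 \left(-358\right) \left(-19712\right) = \left(-38664\right) \left(-19712\right) = 762144768$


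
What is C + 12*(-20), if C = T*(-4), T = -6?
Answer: -216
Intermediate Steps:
C = 24 (C = -6*(-4) = 24)
C + 12*(-20) = 24 + 12*(-20) = 24 - 240 = -216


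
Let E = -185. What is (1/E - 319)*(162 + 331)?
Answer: -29094888/185 ≈ -1.5727e+5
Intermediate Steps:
(1/E - 319)*(162 + 331) = (1/(-185) - 319)*(162 + 331) = (-1/185 - 319)*493 = -59016/185*493 = -29094888/185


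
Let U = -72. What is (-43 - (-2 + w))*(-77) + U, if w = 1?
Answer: 3162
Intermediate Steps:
(-43 - (-2 + w))*(-77) + U = (-43 - (-2 + 1))*(-77) - 72 = (-43 - (-1))*(-77) - 72 = (-43 - 1*(-1))*(-77) - 72 = (-43 + 1)*(-77) - 72 = -42*(-77) - 72 = 3234 - 72 = 3162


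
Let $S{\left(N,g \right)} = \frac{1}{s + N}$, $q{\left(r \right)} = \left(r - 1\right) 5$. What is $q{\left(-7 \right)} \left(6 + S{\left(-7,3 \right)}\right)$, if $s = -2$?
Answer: $- \frac{2120}{9} \approx -235.56$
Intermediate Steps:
$q{\left(r \right)} = -5 + 5 r$ ($q{\left(r \right)} = \left(-1 + r\right) 5 = -5 + 5 r$)
$S{\left(N,g \right)} = \frac{1}{-2 + N}$
$q{\left(-7 \right)} \left(6 + S{\left(-7,3 \right)}\right) = \left(-5 + 5 \left(-7\right)\right) \left(6 + \frac{1}{-2 - 7}\right) = \left(-5 - 35\right) \left(6 + \frac{1}{-9}\right) = - 40 \left(6 - \frac{1}{9}\right) = \left(-40\right) \frac{53}{9} = - \frac{2120}{9}$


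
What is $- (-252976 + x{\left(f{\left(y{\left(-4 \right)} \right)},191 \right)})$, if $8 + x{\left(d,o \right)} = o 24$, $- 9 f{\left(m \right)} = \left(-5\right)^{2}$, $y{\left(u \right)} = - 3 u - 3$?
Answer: $248400$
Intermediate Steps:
$y{\left(u \right)} = -3 - 3 u$
$f{\left(m \right)} = - \frac{25}{9}$ ($f{\left(m \right)} = - \frac{\left(-5\right)^{2}}{9} = \left(- \frac{1}{9}\right) 25 = - \frac{25}{9}$)
$x{\left(d,o \right)} = -8 + 24 o$ ($x{\left(d,o \right)} = -8 + o 24 = -8 + 24 o$)
$- (-252976 + x{\left(f{\left(y{\left(-4 \right)} \right)},191 \right)}) = - (-252976 + \left(-8 + 24 \cdot 191\right)) = - (-252976 + \left(-8 + 4584\right)) = - (-252976 + 4576) = \left(-1\right) \left(-248400\right) = 248400$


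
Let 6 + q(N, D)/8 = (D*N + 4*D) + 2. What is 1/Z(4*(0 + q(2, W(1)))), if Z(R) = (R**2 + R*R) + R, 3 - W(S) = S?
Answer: 1/131328 ≈ 7.6145e-6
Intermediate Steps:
W(S) = 3 - S
q(N, D) = -32 + 32*D + 8*D*N (q(N, D) = -48 + 8*((D*N + 4*D) + 2) = -48 + 8*((4*D + D*N) + 2) = -48 + 8*(2 + 4*D + D*N) = -48 + (16 + 32*D + 8*D*N) = -32 + 32*D + 8*D*N)
Z(R) = R + 2*R**2 (Z(R) = (R**2 + R**2) + R = 2*R**2 + R = R + 2*R**2)
1/Z(4*(0 + q(2, W(1)))) = 1/((4*(0 + (-32 + 32*(3 - 1*1) + 8*(3 - 1*1)*2)))*(1 + 2*(4*(0 + (-32 + 32*(3 - 1*1) + 8*(3 - 1*1)*2))))) = 1/((4*(0 + (-32 + 32*(3 - 1) + 8*(3 - 1)*2)))*(1 + 2*(4*(0 + (-32 + 32*(3 - 1) + 8*(3 - 1)*2))))) = 1/((4*(0 + (-32 + 32*2 + 8*2*2)))*(1 + 2*(4*(0 + (-32 + 32*2 + 8*2*2))))) = 1/((4*(0 + (-32 + 64 + 32)))*(1 + 2*(4*(0 + (-32 + 64 + 32))))) = 1/((4*(0 + 64))*(1 + 2*(4*(0 + 64)))) = 1/((4*64)*(1 + 2*(4*64))) = 1/(256*(1 + 2*256)) = 1/(256*(1 + 512)) = 1/(256*513) = 1/131328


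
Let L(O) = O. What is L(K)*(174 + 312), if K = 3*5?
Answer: 7290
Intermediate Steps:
K = 15
L(K)*(174 + 312) = 15*(174 + 312) = 15*486 = 7290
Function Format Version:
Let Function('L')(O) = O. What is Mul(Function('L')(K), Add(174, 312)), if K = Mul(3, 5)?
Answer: 7290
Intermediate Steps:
K = 15
Mul(Function('L')(K), Add(174, 312)) = Mul(15, Add(174, 312)) = Mul(15, 486) = 7290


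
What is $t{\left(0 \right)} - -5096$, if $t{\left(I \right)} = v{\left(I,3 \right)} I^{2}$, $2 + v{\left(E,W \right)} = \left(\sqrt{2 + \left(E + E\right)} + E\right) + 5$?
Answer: $5096$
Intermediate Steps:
$v{\left(E,W \right)} = 3 + E + \sqrt{2 + 2 E}$ ($v{\left(E,W \right)} = -2 + \left(\left(\sqrt{2 + \left(E + E\right)} + E\right) + 5\right) = -2 + \left(\left(\sqrt{2 + 2 E} + E\right) + 5\right) = -2 + \left(\left(E + \sqrt{2 + 2 E}\right) + 5\right) = -2 + \left(5 + E + \sqrt{2 + 2 E}\right) = 3 + E + \sqrt{2 + 2 E}$)
$t{\left(I \right)} = I^{2} \left(3 + I + \sqrt{2 + 2 I}\right)$ ($t{\left(I \right)} = \left(3 + I + \sqrt{2 + 2 I}\right) I^{2} = I^{2} \left(3 + I + \sqrt{2 + 2 I}\right)$)
$t{\left(0 \right)} - -5096 = 0^{2} \left(3 + 0 + \sqrt{2 + 2 \cdot 0}\right) - -5096 = 0 \left(3 + 0 + \sqrt{2 + 0}\right) + 5096 = 0 \left(3 + 0 + \sqrt{2}\right) + 5096 = 0 \left(3 + \sqrt{2}\right) + 5096 = 0 + 5096 = 5096$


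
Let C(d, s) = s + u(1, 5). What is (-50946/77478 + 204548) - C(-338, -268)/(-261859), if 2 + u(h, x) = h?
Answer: 691653366675950/3381385267 ≈ 2.0455e+5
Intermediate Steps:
u(h, x) = -2 + h
C(d, s) = -1 + s (C(d, s) = s + (-2 + 1) = s - 1 = -1 + s)
(-50946/77478 + 204548) - C(-338, -268)/(-261859) = (-50946/77478 + 204548) - (-1 - 268)/(-261859) = (-50946*1/77478 + 204548) - (-269)*(-1)/261859 = (-8491/12913 + 204548) - 1*269/261859 = 2641319833/12913 - 269/261859 = 691653366675950/3381385267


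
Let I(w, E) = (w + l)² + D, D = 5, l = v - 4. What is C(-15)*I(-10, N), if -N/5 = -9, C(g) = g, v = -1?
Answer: -3450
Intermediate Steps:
N = 45 (N = -5*(-9) = 45)
l = -5 (l = -1 - 4 = -5)
I(w, E) = 5 + (-5 + w)² (I(w, E) = (w - 5)² + 5 = (-5 + w)² + 5 = 5 + (-5 + w)²)
C(-15)*I(-10, N) = -15*(5 + (-5 - 10)²) = -15*(5 + (-15)²) = -15*(5 + 225) = -15*230 = -3450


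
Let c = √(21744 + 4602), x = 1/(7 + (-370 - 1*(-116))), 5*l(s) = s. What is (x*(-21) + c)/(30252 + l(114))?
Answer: 35/12463126 + 5*√26346/151374 ≈ 0.0053642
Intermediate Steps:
l(s) = s/5
x = -1/247 (x = 1/(7 + (-370 + 116)) = 1/(7 - 254) = 1/(-247) = -1/247 ≈ -0.0040486)
c = √26346 ≈ 162.31
(x*(-21) + c)/(30252 + l(114)) = (-1/247*(-21) + √26346)/(30252 + (⅕)*114) = (21/247 + √26346)/(30252 + 114/5) = (21/247 + √26346)/(151374/5) = (21/247 + √26346)*(5/151374) = 35/12463126 + 5*√26346/151374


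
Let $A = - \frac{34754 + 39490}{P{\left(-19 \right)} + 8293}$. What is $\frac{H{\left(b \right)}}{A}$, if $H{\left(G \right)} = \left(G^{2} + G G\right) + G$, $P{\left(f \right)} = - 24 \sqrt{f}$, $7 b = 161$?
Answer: $- \frac{389771}{3228} + \frac{94 i \sqrt{19}}{269} \approx -120.75 + 1.5232 i$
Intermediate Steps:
$b = 23$ ($b = \frac{1}{7} \cdot 161 = 23$)
$A = - \frac{74244}{8293 - 24 i \sqrt{19}}$ ($A = - \frac{34754 + 39490}{- 24 \sqrt{-19} + 8293} = - \frac{74244}{- 24 i \sqrt{19} + 8293} = - \frac{74244}{8293 - 24 i \sqrt{19}} \approx -8.9512 - 0.11292 i$)
$H{\left(G \right)} = G + 2 G^{2}$ ($H{\left(G \right)} = \left(G^{2} + G^{2}\right) + G = 2 G^{2} + G = G + 2 G^{2}$)
$\frac{H{\left(b \right)}}{A} = \frac{23 \left(1 + 2 \cdot 23\right)}{- \frac{615705492}{68784793} - \frac{1781856 i \sqrt{19}}{68784793}} = \frac{23 \left(1 + 46\right)}{- \frac{615705492}{68784793} - \frac{1781856 i \sqrt{19}}{68784793}} = \frac{23 \cdot 47}{- \frac{615705492}{68784793} - \frac{1781856 i \sqrt{19}}{68784793}} = \frac{1081}{- \frac{615705492}{68784793} - \frac{1781856 i \sqrt{19}}{68784793}}$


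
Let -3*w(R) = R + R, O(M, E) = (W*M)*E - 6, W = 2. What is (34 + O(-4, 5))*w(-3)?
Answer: -24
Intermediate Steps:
O(M, E) = -6 + 2*E*M (O(M, E) = (2*M)*E - 6 = 2*E*M - 6 = -6 + 2*E*M)
w(R) = -2*R/3 (w(R) = -(R + R)/3 = -2*R/3)
(34 + O(-4, 5))*w(-3) = (34 + (-6 + 2*5*(-4)))*(-2/3*(-3)) = (34 + (-6 - 40))*2 = (34 - 46)*2 = -12*2 = -24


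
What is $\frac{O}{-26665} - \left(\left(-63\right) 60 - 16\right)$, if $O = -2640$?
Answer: $\frac{20244596}{5333} \approx 3796.1$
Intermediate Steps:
$\frac{O}{-26665} - \left(\left(-63\right) 60 - 16\right) = - \frac{2640}{-26665} - \left(\left(-63\right) 60 - 16\right) = \left(-2640\right) \left(- \frac{1}{26665}\right) - \left(-3780 - 16\right) = \frac{528}{5333} - -3796 = \frac{528}{5333} + 3796 = \frac{20244596}{5333}$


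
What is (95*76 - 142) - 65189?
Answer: -58111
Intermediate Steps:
(95*76 - 142) - 65189 = (7220 - 142) - 65189 = 7078 - 65189 = -58111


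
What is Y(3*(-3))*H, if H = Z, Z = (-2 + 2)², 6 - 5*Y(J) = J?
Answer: 0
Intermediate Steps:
Y(J) = 6/5 - J/5
Z = 0 (Z = 0² = 0)
H = 0
Y(3*(-3))*H = (6/5 - 3*(-3)/5)*0 = (6/5 - ⅕*(-9))*0 = (6/5 + 9/5)*0 = 3*0 = 0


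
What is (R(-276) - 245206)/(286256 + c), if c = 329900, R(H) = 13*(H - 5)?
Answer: -248859/616156 ≈ -0.40389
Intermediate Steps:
R(H) = -65 + 13*H (R(H) = 13*(-5 + H) = -65 + 13*H)
(R(-276) - 245206)/(286256 + c) = ((-65 + 13*(-276)) - 245206)/(286256 + 329900) = ((-65 - 3588) - 245206)/616156 = (-3653 - 245206)*(1/616156) = -248859*1/616156 = -248859/616156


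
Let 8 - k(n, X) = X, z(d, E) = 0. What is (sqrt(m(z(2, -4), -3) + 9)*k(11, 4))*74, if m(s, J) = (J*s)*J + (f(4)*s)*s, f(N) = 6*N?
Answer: 888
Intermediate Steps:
k(n, X) = 8 - X
m(s, J) = 24*s**2 + s*J**2 (m(s, J) = (J*s)*J + ((6*4)*s)*s = s*J**2 + (24*s)*s = s*J**2 + 24*s**2 = 24*s**2 + s*J**2)
(sqrt(m(z(2, -4), -3) + 9)*k(11, 4))*74 = (sqrt(0*((-3)**2 + 24*0) + 9)*(8 - 1*4))*74 = (sqrt(0*(9 + 0) + 9)*(8 - 4))*74 = (sqrt(0*9 + 9)*4)*74 = (sqrt(0 + 9)*4)*74 = (sqrt(9)*4)*74 = (3*4)*74 = 12*74 = 888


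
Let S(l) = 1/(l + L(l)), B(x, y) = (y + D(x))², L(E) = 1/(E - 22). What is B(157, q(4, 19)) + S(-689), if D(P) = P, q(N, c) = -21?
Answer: 9060819769/489880 ≈ 18496.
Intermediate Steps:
L(E) = 1/(-22 + E)
B(x, y) = (x + y)² (B(x, y) = (y + x)² = (x + y)²)
S(l) = 1/(l + 1/(-22 + l))
B(157, q(4, 19)) + S(-689) = (157 - 21)² + (-22 - 689)/(1 - 689*(-22 - 689)) = 136² - 711/(1 - 689*(-711)) = 18496 - 711/(1 + 489879) = 18496 - 711/489880 = 9060819769/489880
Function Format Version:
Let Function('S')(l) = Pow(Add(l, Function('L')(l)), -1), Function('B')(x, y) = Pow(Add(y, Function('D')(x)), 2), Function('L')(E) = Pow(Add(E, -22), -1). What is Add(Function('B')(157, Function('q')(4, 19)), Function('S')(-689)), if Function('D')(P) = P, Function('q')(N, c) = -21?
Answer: Rational(9060819769, 489880) ≈ 18496.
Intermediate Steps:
Function('L')(E) = Pow(Add(-22, E), -1)
Function('B')(x, y) = Pow(Add(x, y), 2) (Function('B')(x, y) = Pow(Add(y, x), 2) = Pow(Add(x, y), 2))
Function('S')(l) = Pow(Add(l, Pow(Add(-22, l), -1)), -1)
Add(Function('B')(157, Function('q')(4, 19)), Function('S')(-689)) = Add(Pow(Add(157, -21), 2), Mul(Pow(Add(1, Mul(-689, Add(-22, -689))), -1), Add(-22, -689))) = Add(Pow(136, 2), Mul(Pow(Add(1, Mul(-689, -711)), -1), -711)) = Add(18496, Mul(Pow(Add(1, 489879), -1), -711)) = Add(18496, Mul(Pow(489880, -1), -711)) = Add(18496, Mul(Rational(1, 489880), -711)) = Add(18496, Rational(-711, 489880)) = Rational(9060819769, 489880)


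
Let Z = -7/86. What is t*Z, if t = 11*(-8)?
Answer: 308/43 ≈ 7.1628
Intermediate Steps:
Z = -7/86 (Z = -7*1/86 = -7/86 ≈ -0.081395)
t = -88
t*Z = -88*(-7/86) = 308/43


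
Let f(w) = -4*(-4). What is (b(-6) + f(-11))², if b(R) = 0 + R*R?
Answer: 2704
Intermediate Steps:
f(w) = 16
b(R) = R² (b(R) = 0 + R² = R²)
(b(-6) + f(-11))² = ((-6)² + 16)² = (36 + 16)² = 52² = 2704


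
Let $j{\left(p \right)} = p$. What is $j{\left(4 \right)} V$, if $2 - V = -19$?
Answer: $84$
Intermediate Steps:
$V = 21$ ($V = 2 - -19 = 2 + 19 = 21$)
$j{\left(4 \right)} V = 4 \cdot 21 = 84$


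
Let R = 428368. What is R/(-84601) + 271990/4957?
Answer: 20887205814/419367157 ≈ 49.807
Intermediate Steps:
R/(-84601) + 271990/4957 = 428368/(-84601) + 271990/4957 = 428368*(-1/84601) + 271990*(1/4957) = -428368/84601 + 271990/4957 = 20887205814/419367157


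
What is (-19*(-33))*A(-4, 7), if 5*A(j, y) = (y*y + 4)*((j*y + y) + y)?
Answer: -465234/5 ≈ -93047.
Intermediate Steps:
A(j, y) = (4 + y²)*(2*y + j*y)/5 (A(j, y) = ((y*y + 4)*((j*y + y) + y))/5 = ((y² + 4)*((y + j*y) + y))/5 = ((4 + y²)*(2*y + j*y))/5 = (4 + y²)*(2*y + j*y)/5)
(-19*(-33))*A(-4, 7) = (-19*(-33))*((⅕)*7*(8 + 2*7² + 4*(-4) - 4*7²)) = 627*((⅕)*7*(8 + 2*49 - 16 - 4*49)) = 627*((⅕)*7*(8 + 98 - 16 - 196)) = 627*((⅕)*7*(-106)) = 627*(-742/5) = -465234/5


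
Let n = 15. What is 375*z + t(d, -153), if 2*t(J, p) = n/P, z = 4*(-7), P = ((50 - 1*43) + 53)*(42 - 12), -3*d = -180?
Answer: -2519999/240 ≈ -10500.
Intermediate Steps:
d = 60 (d = -⅓*(-180) = 60)
P = 1800 (P = ((50 - 43) + 53)*30 = (7 + 53)*30 = 60*30 = 1800)
z = -28
t(J, p) = 1/240 (t(J, p) = (15/1800)/2 = (15*(1/1800))/2 = (½)*(1/120) = 1/240)
375*z + t(d, -153) = 375*(-28) + 1/240 = -10500 + 1/240 = -2519999/240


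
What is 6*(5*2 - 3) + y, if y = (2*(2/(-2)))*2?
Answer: 38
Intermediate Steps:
y = -4 (y = (2*(2*(-1/2)))*2 = (2*(-1))*2 = -2*2 = -4)
6*(5*2 - 3) + y = 6*(5*2 - 3) - 4 = 6*(10 - 3) - 4 = 6*7 - 4 = 42 - 4 = 38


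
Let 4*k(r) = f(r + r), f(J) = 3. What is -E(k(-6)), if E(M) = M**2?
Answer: -9/16 ≈ -0.56250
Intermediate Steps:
k(r) = 3/4 (k(r) = (1/4)*3 = 3/4)
-E(k(-6)) = -(3/4)**2 = -1*9/16 = -9/16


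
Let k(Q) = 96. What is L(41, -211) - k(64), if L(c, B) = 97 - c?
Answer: -40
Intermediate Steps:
L(41, -211) - k(64) = (97 - 1*41) - 1*96 = (97 - 41) - 96 = 56 - 96 = -40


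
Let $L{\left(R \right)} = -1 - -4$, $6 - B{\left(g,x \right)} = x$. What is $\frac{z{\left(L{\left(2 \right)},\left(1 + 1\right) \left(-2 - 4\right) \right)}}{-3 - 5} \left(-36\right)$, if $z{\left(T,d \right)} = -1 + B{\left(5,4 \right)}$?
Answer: $\frac{9}{2} \approx 4.5$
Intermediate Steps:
$B{\left(g,x \right)} = 6 - x$
$L{\left(R \right)} = 3$ ($L{\left(R \right)} = -1 + 4 = 3$)
$z{\left(T,d \right)} = 1$ ($z{\left(T,d \right)} = -1 + \left(6 - 4\right) = -1 + 2 = 1$)
$\frac{z{\left(L{\left(2 \right)},\left(1 + 1\right) \left(-2 - 4\right) \right)}}{-3 - 5} \left(-36\right) = 1 \frac{1}{-3 - 5} \left(-36\right) = 1 \frac{1}{-8} \left(-36\right) = 1 \left(- \frac{1}{8}\right) \left(-36\right) = \left(- \frac{1}{8}\right) \left(-36\right) = \frac{9}{2}$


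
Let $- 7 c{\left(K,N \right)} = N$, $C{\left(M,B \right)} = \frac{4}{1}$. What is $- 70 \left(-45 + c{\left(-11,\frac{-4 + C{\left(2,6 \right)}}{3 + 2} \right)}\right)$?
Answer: $3150$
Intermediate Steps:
$C{\left(M,B \right)} = 4$ ($C{\left(M,B \right)} = 4 \cdot 1 = 4$)
$c{\left(K,N \right)} = - \frac{N}{7}$
$- 70 \left(-45 + c{\left(-11,\frac{-4 + C{\left(2,6 \right)}}{3 + 2} \right)}\right) = - 70 \left(-45 - \frac{\left(-4 + 4\right) \frac{1}{3 + 2}}{7}\right) = - 70 \left(-45 - \frac{0 \cdot \frac{1}{5}}{7}\right) = - 70 \left(-45 - 0\right) = - 70 \left(-45 + 0\right) = \left(-70\right) \left(-45\right) = 3150$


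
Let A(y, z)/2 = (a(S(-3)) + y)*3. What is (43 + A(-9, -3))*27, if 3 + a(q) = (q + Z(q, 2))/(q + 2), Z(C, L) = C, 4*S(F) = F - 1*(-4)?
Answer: -747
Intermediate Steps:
S(F) = 1 + F/4 (S(F) = (F - 1*(-4))/4 = (F + 4)/4 = (4 + F)/4 = 1 + F/4)
a(q) = -3 + 2*q/(2 + q) (a(q) = -3 + (q + q)/(q + 2) = -3 + (2*q)/(2 + q) = -3 + 2*q/(2 + q))
A(y, z) = -50/3 + 6*y (A(y, z) = 2*(((-6 - (1 + (1/4)*(-3)))/(2 + (1 + (1/4)*(-3))) + y)*3) = 2*(((-6 - (1 - 3/4))/(2 + (1 - 3/4)) + y)*3) = 2*(((-6 - 1*1/4)/(2 + 1/4) + y)*3) = 2*(((-6 - 1/4)/(9/4) + y)*3) = 2*(((4/9)*(-25/4) + y)*3) = 2*((-25/9 + y)*3) = 2*(-25/3 + 3*y) = -50/3 + 6*y)
(43 + A(-9, -3))*27 = (43 + (-50/3 + 6*(-9)))*27 = (43 + (-50/3 - 54))*27 = (43 - 212/3)*27 = -83/3*27 = -747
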